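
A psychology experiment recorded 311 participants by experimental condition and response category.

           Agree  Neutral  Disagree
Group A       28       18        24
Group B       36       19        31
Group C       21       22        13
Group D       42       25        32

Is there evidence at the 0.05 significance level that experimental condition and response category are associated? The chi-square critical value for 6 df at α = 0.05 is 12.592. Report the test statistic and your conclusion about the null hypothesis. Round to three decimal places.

6.196; fail to reject H₀

Row totals: 70, 86, 56, 99. Column totals: 127, 84, 100. Grand total N = 311.
Expected counts (row total × column total / N):
  Group A, Agree: 70×127/311 = 28.5852
  Group A, Neutral: 70×84/311 = 18.9068
  Group A, Disagree: 70×100/311 = 22.5080
  Group B, Agree: 86×127/311 = 35.1190
  Group B, Neutral: 86×84/311 = 23.2283
  Group B, Disagree: 86×100/311 = 27.6527
  Group C, Agree: 56×127/311 = 22.8682
  Group C, Neutral: 56×84/311 = 15.1254
  Group C, Disagree: 56×100/311 = 18.0064
  Group D, Agree: 99×127/311 = 40.4277
  Group D, Neutral: 99×84/311 = 26.7395
  Group D, Disagree: 99×100/311 = 31.8328
Contributions (O − E)²/E:
  (28 − 28.5852)²/28.5852 = 0.0120
  (18 − 18.9068)²/18.9068 = 0.0435
  (24 − 22.5080)²/22.5080 = 0.0989
  (36 − 35.1190)²/35.1190 = 0.0221
  (19 − 23.2283)²/23.2283 = 0.7697
  (31 − 27.6527)²/27.6527 = 0.4052
  (21 − 22.8682)²/22.8682 = 0.1526
  (22 − 15.1254)²/15.1254 = 3.1246
  (13 − 18.0064)²/18.0064 = 1.3920
  (42 − 40.4277)²/40.4277 = 0.0611
  (25 − 26.7395)²/26.7395 = 0.1132
  (32 − 31.8328)²/31.8328 = 0.0009
χ² = 0.0120 + 0.0435 + 0.0989 + 0.0221 + 0.7697 + 0.4052 + 0.1526 + 3.1246 + 1.3920 + 0.0611 + 0.1132 + 0.0009 = 6.196
df = (4−1)(3−1) = 6. Since 6.196 < 12.592, fail to reject the null hypothesis of independence at α = 0.05.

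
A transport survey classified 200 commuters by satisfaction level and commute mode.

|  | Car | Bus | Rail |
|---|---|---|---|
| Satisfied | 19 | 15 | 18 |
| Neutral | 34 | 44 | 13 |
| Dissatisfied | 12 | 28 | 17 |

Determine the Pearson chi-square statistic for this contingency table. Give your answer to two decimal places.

Row totals: 52, 91, 57. Column totals: 65, 87, 48. Grand total N = 200.
Expected counts (row total × column total / N):
  Satisfied, Car: 52×65/200 = 16.900
  Satisfied, Bus: 52×87/200 = 22.620
  Satisfied, Rail: 52×48/200 = 12.480
  Neutral, Car: 91×65/200 = 29.575
  Neutral, Bus: 91×87/200 = 39.585
  Neutral, Rail: 91×48/200 = 21.840
  Dissatisfied, Car: 57×65/200 = 18.525
  Dissatisfied, Bus: 57×87/200 = 24.795
  Dissatisfied, Rail: 57×48/200 = 13.680
Contributions (O − E)²/E:
  (19 − 16.900)²/16.900 = 0.2609
  (15 − 22.620)²/22.620 = 2.5669
  (18 − 12.480)²/12.480 = 2.4415
  (34 − 29.575)²/29.575 = 0.6621
  (44 − 39.585)²/39.585 = 0.4924
  (13 − 21.840)²/21.840 = 3.5781
  (12 − 18.525)²/18.525 = 2.2983
  (28 − 24.795)²/24.795 = 0.4143
  (17 − 13.680)²/13.680 = 0.8057
χ² = 0.2609 + 2.5669 + 2.4415 + 0.6621 + 0.4924 + 3.5781 + 2.2983 + 0.4143 + 0.8057 = 13.52

13.52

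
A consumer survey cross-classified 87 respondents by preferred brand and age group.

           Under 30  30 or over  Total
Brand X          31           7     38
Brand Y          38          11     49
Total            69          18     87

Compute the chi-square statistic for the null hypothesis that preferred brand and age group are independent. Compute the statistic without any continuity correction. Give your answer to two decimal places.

0.21

Grand total N = 87.
Expected counts (row total × column total / N):
  Brand X, Under 30: 38×69/87 = 30.138
  Brand X, 30 or over: 38×18/87 = 7.862
  Brand Y, Under 30: 49×69/87 = 38.862
  Brand Y, 30 or over: 49×18/87 = 10.138
Contributions (O − E)²/E:
  (31 − 30.138)²/30.138 = 0.0247
  (7 − 7.862)²/7.862 = 0.0945
  (38 − 38.862)²/38.862 = 0.0191
  (11 − 10.138)²/10.138 = 0.0733
χ² = 0.0247 + 0.0945 + 0.0191 + 0.0733 = 0.21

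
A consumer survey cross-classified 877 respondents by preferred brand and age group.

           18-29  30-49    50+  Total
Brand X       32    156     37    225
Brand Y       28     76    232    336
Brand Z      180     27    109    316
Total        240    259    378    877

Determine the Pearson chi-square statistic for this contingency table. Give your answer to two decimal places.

Grand total N = 877.
Expected counts (row total × column total / N):
  Brand X, 18-29: 225×240/877 = 61.574
  Brand X, 30-49: 225×259/877 = 66.448
  Brand X, 50+: 225×378/877 = 96.978
  Brand Y, 18-29: 336×240/877 = 91.950
  Brand Y, 30-49: 336×259/877 = 99.229
  Brand Y, 50+: 336×378/877 = 144.821
  Brand Z, 18-29: 316×240/877 = 86.477
  Brand Z, 30-49: 316×259/877 = 93.323
  Brand Z, 50+: 316×378/877 = 136.201
Contributions (O − E)²/E:
  (32 − 61.574)²/61.574 = 14.2044
  (156 − 66.448)²/66.448 = 120.6893
  (37 − 96.978)²/96.978 = 37.0946
  (28 − 91.950)²/91.950 = 44.4764
  (76 − 99.229)²/99.229 = 5.4378
  (232 − 144.821)²/144.821 = 52.4798
  (180 − 86.477)²/86.477 = 101.1431
  (27 − 93.323)²/93.323 = 47.1346
  (109 − 136.201)²/136.201 = 5.4324
χ² = 14.2044 + 120.6893 + 37.0946 + 44.4764 + 5.4378 + 52.4798 + 101.1431 + 47.1346 + 5.4324 = 428.09

428.09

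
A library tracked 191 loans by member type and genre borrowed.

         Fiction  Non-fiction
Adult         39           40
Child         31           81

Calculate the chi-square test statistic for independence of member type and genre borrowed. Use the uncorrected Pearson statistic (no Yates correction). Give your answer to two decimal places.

Row totals: 79, 112. Column totals: 70, 121. Grand total N = 191.
Expected counts (row total × column total / N):
  Adult, Fiction: 79×70/191 = 28.953
  Adult, Non-fiction: 79×121/191 = 50.047
  Child, Fiction: 112×70/191 = 41.047
  Child, Non-fiction: 112×121/191 = 70.953
Contributions (O − E)²/E:
  (39 − 28.953)²/28.953 = 3.4864
  (40 − 50.047)²/50.047 = 2.0169
  (31 − 41.047)²/41.047 = 2.4592
  (81 − 70.953)²/70.953 = 1.4227
χ² = 3.4864 + 2.0169 + 2.4592 + 1.4227 = 9.39

9.39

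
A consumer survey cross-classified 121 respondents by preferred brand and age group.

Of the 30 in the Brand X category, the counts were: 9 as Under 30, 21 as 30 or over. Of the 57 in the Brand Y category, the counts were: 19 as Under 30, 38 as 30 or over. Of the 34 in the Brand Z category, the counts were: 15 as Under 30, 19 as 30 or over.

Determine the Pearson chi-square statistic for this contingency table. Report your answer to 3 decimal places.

Row totals: 30, 57, 34. Column totals: 43, 78. Grand total N = 121.
Expected counts (row total × column total / N):
  Brand X, Under 30: 30×43/121 = 10.6612
  Brand X, 30 or over: 30×78/121 = 19.3388
  Brand Y, Under 30: 57×43/121 = 20.2562
  Brand Y, 30 or over: 57×78/121 = 36.7438
  Brand Z, Under 30: 34×43/121 = 12.0826
  Brand Z, 30 or over: 34×78/121 = 21.9174
Contributions (O − E)²/E:
  (9 − 10.6612)²/10.6612 = 0.2588
  (21 − 19.3388)²/19.3388 = 0.1427
  (19 − 20.2562)²/20.2562 = 0.0779
  (38 − 36.7438)²/36.7438 = 0.0429
  (15 − 12.0826)²/12.0826 = 0.7044
  (19 − 21.9174)²/21.9174 = 0.3883
χ² = 0.2588 + 0.1427 + 0.0779 + 0.0429 + 0.7044 + 0.3883 = 1.615

1.615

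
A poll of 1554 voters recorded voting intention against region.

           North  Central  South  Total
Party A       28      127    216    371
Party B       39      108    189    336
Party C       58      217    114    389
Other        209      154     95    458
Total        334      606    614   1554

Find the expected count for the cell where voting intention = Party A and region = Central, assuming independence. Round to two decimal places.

144.68

Row total (Party A) = 371; column total (Central) = 606; grand total N = 1554.
Expected count = (row total × column total) / N = 371 × 606 / 1554 = 144.68.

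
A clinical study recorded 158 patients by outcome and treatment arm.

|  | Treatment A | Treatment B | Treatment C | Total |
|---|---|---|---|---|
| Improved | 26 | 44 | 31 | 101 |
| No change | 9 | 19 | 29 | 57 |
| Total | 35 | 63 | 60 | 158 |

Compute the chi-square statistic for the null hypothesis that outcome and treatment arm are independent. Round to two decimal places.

Grand total N = 158.
Expected counts (row total × column total / N):
  Improved, Treatment A: 101×35/158 = 22.373
  Improved, Treatment B: 101×63/158 = 40.272
  Improved, Treatment C: 101×60/158 = 38.354
  No change, Treatment A: 57×35/158 = 12.627
  No change, Treatment B: 57×63/158 = 22.728
  No change, Treatment C: 57×60/158 = 21.646
Contributions (O − E)²/E:
  (26 − 22.373)²/22.373 = 0.5880
  (44 − 40.272)²/40.272 = 0.3451
  (31 − 38.354)²/38.354 = 1.4101
  (9 − 12.627)²/12.627 = 1.0418
  (19 − 22.728)²/22.728 = 0.6115
  (29 − 21.646)²/21.646 = 2.4984
χ² = 0.5880 + 0.3451 + 1.4101 + 1.0418 + 0.6115 + 2.4984 = 6.49

6.49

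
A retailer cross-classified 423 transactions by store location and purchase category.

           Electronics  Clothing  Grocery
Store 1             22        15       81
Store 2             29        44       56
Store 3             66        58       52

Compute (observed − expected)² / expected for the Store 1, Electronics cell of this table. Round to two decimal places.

Row total (Store 1) = 118; column total (Electronics) = 117; N = 423.
Expected count E = 118 × 117 / 423 = 32.638.
Contribution = (O − E)²/E = (22 − 32.638)² / 32.638 = 3.47.

3.47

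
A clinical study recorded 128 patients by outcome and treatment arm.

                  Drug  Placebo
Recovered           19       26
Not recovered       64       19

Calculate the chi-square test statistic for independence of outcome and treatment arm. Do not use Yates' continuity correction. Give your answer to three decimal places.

15.578

Row totals: 45, 83. Column totals: 83, 45. Grand total N = 128.
Expected counts (row total × column total / N):
  Recovered, Drug: 45×83/128 = 29.1797
  Recovered, Placebo: 45×45/128 = 15.8203
  Not recovered, Drug: 83×83/128 = 53.8203
  Not recovered, Placebo: 83×45/128 = 29.1797
Contributions (O − E)²/E:
  (19 − 29.1797)²/29.1797 = 3.5513
  (26 − 15.8203)²/15.8203 = 6.5502
  (64 − 53.8203)²/53.8203 = 1.9254
  (19 − 29.1797)²/29.1797 = 3.5513
χ² = 3.5513 + 6.5502 + 1.9254 + 3.5513 = 15.578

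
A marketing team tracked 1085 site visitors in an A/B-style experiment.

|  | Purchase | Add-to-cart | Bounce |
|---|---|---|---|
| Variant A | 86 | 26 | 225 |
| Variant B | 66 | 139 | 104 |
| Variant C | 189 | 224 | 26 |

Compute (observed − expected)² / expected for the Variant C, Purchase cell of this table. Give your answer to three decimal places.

18.873

Row total (Variant C) = 439; column total (Purchase) = 341; N = 1085.
Expected count E = 439 × 341 / 1085 = 137.97143.
Contribution = (O − E)²/E = (189 − 137.97143)² / 137.97143 = 18.873.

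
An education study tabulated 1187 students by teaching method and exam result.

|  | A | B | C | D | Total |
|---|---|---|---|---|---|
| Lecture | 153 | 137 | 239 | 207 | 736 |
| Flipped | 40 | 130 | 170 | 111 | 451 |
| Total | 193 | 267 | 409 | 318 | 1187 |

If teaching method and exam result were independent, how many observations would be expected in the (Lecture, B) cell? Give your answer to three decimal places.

165.553

Row total (Lecture) = 736; column total (B) = 267; grand total N = 1187.
Expected count = (row total × column total) / N = 736 × 267 / 1187 = 165.553.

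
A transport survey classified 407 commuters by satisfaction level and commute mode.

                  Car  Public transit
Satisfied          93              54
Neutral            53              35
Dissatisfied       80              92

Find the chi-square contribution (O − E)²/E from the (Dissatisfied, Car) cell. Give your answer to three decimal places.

Row total (Dissatisfied) = 172; column total (Car) = 226; N = 407.
Expected count E = 172 × 226 / 407 = 95.5086.
Contribution = (O − E)²/E = (80 − 95.5086)² / 95.5086 = 2.518.

2.518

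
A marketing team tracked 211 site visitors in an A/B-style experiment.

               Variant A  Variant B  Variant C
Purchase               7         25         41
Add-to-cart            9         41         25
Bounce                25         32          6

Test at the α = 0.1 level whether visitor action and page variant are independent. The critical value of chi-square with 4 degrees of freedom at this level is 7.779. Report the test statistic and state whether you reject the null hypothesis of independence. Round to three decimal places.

Row totals: 73, 75, 63. Column totals: 41, 98, 72. Grand total N = 211.
Expected counts (row total × column total / N):
  Purchase, Variant A: 73×41/211 = 14.1848
  Purchase, Variant B: 73×98/211 = 33.9052
  Purchase, Variant C: 73×72/211 = 24.9100
  Add-to-cart, Variant A: 75×41/211 = 14.5735
  Add-to-cart, Variant B: 75×98/211 = 34.8341
  Add-to-cart, Variant C: 75×72/211 = 25.5924
  Bounce, Variant A: 63×41/211 = 12.2417
  Bounce, Variant B: 63×98/211 = 29.2607
  Bounce, Variant C: 63×72/211 = 21.4976
Contributions (O − E)²/E:
  (7 − 14.1848)²/14.1848 = 3.6392
  (25 − 33.9052)²/33.9052 = 2.3390
  (41 − 24.9100)²/24.9100 = 10.3929
  (9 − 14.5735)²/14.5735 = 2.1315
  (41 − 34.8341)²/34.8341 = 1.0914
  (25 − 25.5924)²/25.5924 = 0.0137
  (25 − 12.2417)²/12.2417 = 13.2967
  (32 − 29.2607)²/29.2607 = 0.2564
  (6 − 21.4976)²/21.4976 = 11.1722
χ² = 3.6392 + 2.3390 + 10.3929 + 2.1315 + 1.0914 + 0.0137 + 13.2967 + 0.2564 + 11.1722 = 44.333
df = (3−1)(3−1) = 4. Since 44.333 > 7.779, reject the null hypothesis of independence at α = 0.1.

44.333; reject H₀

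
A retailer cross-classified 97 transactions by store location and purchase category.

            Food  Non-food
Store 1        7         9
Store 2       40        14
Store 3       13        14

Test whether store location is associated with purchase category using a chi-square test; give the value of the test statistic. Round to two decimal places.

Row totals: 16, 54, 27. Column totals: 60, 37. Grand total N = 97.
Expected counts (row total × column total / N):
  Store 1, Food: 16×60/97 = 9.897
  Store 1, Non-food: 16×37/97 = 6.103
  Store 2, Food: 54×60/97 = 33.402
  Store 2, Non-food: 54×37/97 = 20.598
  Store 3, Food: 27×60/97 = 16.701
  Store 3, Non-food: 27×37/97 = 10.299
Contributions (O − E)²/E:
  (7 − 9.897)²/9.897 = 0.8480
  (9 − 6.103)²/6.103 = 1.3752
  (40 − 33.402)²/33.402 = 1.3033
  (14 − 20.598)²/20.598 = 2.1135
  (13 − 16.701)²/16.701 = 0.8202
  (14 − 10.299)²/10.299 = 1.3300
χ² = 0.8480 + 1.3752 + 1.3033 + 2.1135 + 0.8202 + 1.3300 = 7.79

7.79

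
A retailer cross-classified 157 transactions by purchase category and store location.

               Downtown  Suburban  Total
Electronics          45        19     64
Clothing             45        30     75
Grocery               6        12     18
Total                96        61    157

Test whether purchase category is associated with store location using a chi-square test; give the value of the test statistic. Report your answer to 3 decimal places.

Grand total N = 157.
Expected counts (row total × column total / N):
  Electronics, Downtown: 64×96/157 = 39.1338
  Electronics, Suburban: 64×61/157 = 24.8662
  Clothing, Downtown: 75×96/157 = 45.8599
  Clothing, Suburban: 75×61/157 = 29.1401
  Grocery, Downtown: 18×96/157 = 11.0064
  Grocery, Suburban: 18×61/157 = 6.9936
Contributions (O − E)²/E:
  (45 − 39.1338)²/39.1338 = 0.8793
  (19 − 24.8662)²/24.8662 = 1.3839
  (45 − 45.8599)²/45.8599 = 0.0161
  (30 − 29.1401)²/29.1401 = 0.0254
  (6 − 11.0064)²/11.0064 = 2.2772
  (12 − 6.9936)²/6.9936 = 3.5839
χ² = 0.8793 + 1.3839 + 0.0161 + 0.0254 + 2.2772 + 3.5839 = 8.166

8.166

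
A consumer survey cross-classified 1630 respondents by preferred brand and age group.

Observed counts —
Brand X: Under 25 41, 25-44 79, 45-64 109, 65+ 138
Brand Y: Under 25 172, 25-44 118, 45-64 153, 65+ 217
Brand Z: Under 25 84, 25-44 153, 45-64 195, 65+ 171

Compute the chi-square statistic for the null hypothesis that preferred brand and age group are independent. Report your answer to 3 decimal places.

Row totals: 367, 660, 603. Column totals: 297, 350, 457, 526. Grand total N = 1630.
Expected counts (row total × column total / N):
  Brand X, Under 25: 367×297/1630 = 66.8706
  Brand X, 25-44: 367×350/1630 = 78.8037
  Brand X, 45-64: 367×457/1630 = 102.8951
  Brand X, 65+: 367×526/1630 = 118.4307
  Brand Y, Under 25: 660×297/1630 = 120.2577
  Brand Y, 25-44: 660×350/1630 = 141.7178
  Brand Y, 45-64: 660×457/1630 = 185.0429
  Brand Y, 65+: 660×526/1630 = 212.9816
  Brand Z, Under 25: 603×297/1630 = 109.8718
  Brand Z, 25-44: 603×350/1630 = 129.4785
  Brand Z, 45-64: 603×457/1630 = 169.0620
  Brand Z, 65+: 603×526/1630 = 194.5877
Contributions (O − E)²/E:
  (41 − 66.8706)²/66.8706 = 10.0087
  (79 − 78.8037)²/78.8037 = 0.0005
  (109 − 102.8951)²/102.8951 = 0.3622
  (138 − 118.4307)²/118.4307 = 3.2336
  (172 − 120.2577)²/120.2577 = 22.2627
  (118 − 141.7178)²/141.7178 = 3.9694
  (153 − 185.0429)²/185.0429 = 5.5487
  (217 − 212.9816)²/212.9816 = 0.0758
  (84 − 109.8718)²/109.8718 = 6.0921
  (153 − 129.4785)²/129.4785 = 4.2730
  (195 − 169.0620)²/169.0620 = 3.9795
  (171 − 194.5877)²/194.5877 = 2.8593
χ² = 10.0087 + 0.0005 + 0.3622 + 3.2336 + 22.2627 + 3.9694 + 5.5487 + 0.0758 + 6.0921 + 4.2730 + 3.9795 + 2.8593 = 62.666

62.666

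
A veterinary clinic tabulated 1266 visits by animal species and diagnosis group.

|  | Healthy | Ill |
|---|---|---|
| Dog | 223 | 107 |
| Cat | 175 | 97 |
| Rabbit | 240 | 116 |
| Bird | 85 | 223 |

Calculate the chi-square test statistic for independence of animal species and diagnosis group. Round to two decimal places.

Row totals: 330, 272, 356, 308. Column totals: 723, 543. Grand total N = 1266.
Expected counts (row total × column total / N):
  Dog, Healthy: 330×723/1266 = 188.4597
  Dog, Ill: 330×543/1266 = 141.5403
  Cat, Healthy: 272×723/1266 = 155.3365
  Cat, Ill: 272×543/1266 = 116.6635
  Rabbit, Healthy: 356×723/1266 = 203.3081
  Rabbit, Ill: 356×543/1266 = 152.6919
  Bird, Healthy: 308×723/1266 = 175.8957
  Bird, Ill: 308×543/1266 = 132.1043
Contributions (O − E)²/E:
  (223 − 188.4597)²/188.4597 = 6.3304
  (107 − 141.5403)²/141.5403 = 8.4289
  (175 − 155.3365)²/155.3365 = 2.4891
  (97 − 116.6635)²/116.6635 = 3.3143
  (240 − 203.3081)²/203.3081 = 6.6219
  (116 − 152.6919)²/152.6919 = 8.8171
  (85 − 175.8957)²/175.8957 = 46.9712
  (223 − 132.1043)²/132.1043 = 62.5417
χ² = 6.3304 + 8.4289 + 2.4891 + 3.3143 + 6.6219 + 8.8171 + 46.9712 + 62.5417 = 145.51

145.51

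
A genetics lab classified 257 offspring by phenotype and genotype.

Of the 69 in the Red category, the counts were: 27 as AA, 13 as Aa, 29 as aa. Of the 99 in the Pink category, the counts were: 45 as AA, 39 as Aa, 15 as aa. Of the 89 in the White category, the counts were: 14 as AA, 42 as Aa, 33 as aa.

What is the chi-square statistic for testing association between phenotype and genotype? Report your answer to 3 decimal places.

Row totals: 69, 99, 89. Column totals: 86, 94, 77. Grand total N = 257.
Expected counts (row total × column total / N):
  Red, AA: 69×86/257 = 23.0895
  Red, Aa: 69×94/257 = 25.2374
  Red, aa: 69×77/257 = 20.6732
  Pink, AA: 99×86/257 = 33.1284
  Pink, Aa: 99×94/257 = 36.2101
  Pink, aa: 99×77/257 = 29.6615
  White, AA: 89×86/257 = 29.7821
  White, Aa: 89×94/257 = 32.5525
  White, aa: 89×77/257 = 26.6654
Contributions (O − E)²/E:
  (27 − 23.0895)²/23.0895 = 0.6623
  (13 − 25.2374)²/25.2374 = 5.9338
  (29 − 20.6732)²/20.6732 = 3.3539
  (45 − 33.1284)²/33.1284 = 4.2542
  (39 − 36.2101)²/36.2101 = 0.2150
  (15 − 29.6615)²/29.6615 = 7.2471
  (14 − 29.7821)²/29.7821 = 8.3632
  (42 − 32.5525)²/32.5525 = 2.7419
  (33 − 26.6654)²/26.6654 = 1.5048
χ² = 0.6623 + 5.9338 + 3.3539 + 4.2542 + 0.2150 + 7.2471 + 8.3632 + 2.7419 + 1.5048 = 34.276

34.276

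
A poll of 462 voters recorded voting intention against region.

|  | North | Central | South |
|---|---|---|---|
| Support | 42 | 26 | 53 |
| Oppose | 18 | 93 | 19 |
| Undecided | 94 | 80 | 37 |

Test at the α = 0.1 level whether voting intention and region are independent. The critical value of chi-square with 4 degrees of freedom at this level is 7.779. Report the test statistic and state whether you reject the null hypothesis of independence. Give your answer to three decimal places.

Row totals: 121, 130, 211. Column totals: 154, 199, 109. Grand total N = 462.
Expected counts (row total × column total / N):
  Support, North: 121×154/462 = 40.3333
  Support, Central: 121×199/462 = 52.1190
  Support, South: 121×109/462 = 28.5476
  Oppose, North: 130×154/462 = 43.3333
  Oppose, Central: 130×199/462 = 55.9957
  Oppose, South: 130×109/462 = 30.6710
  Undecided, North: 211×154/462 = 70.3333
  Undecided, Central: 211×199/462 = 90.8853
  Undecided, South: 211×109/462 = 49.7814
Contributions (O − E)²/E:
  (42 − 40.3333)²/40.3333 = 0.0689
  (26 − 52.1190)²/52.1190 = 13.0893
  (53 − 28.5476)²/28.5476 = 20.9447
  (18 − 43.3333)²/43.3333 = 14.8102
  (93 − 55.9957)²/55.9957 = 24.4540
  (19 − 30.6710)²/30.6710 = 4.4411
  (94 − 70.3333)²/70.3333 = 7.9637
  (80 − 90.8853)²/90.8853 = 1.3037
  (37 − 49.7814)²/49.7814 = 3.2816
χ² = 0.0689 + 13.0893 + 20.9447 + 14.8102 + 24.4540 + 4.4411 + 7.9637 + 1.3037 + 3.2816 = 90.357
df = (3−1)(3−1) = 4. Since 90.357 > 7.779, reject the null hypothesis of independence at α = 0.1.

90.357; reject H₀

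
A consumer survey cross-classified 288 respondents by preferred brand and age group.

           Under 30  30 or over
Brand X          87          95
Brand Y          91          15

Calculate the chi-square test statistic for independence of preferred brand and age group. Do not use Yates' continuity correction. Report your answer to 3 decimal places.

Row totals: 182, 106. Column totals: 178, 110. Grand total N = 288.
Expected counts (row total × column total / N):
  Brand X, Under 30: 182×178/288 = 112.4861
  Brand X, 30 or over: 182×110/288 = 69.5139
  Brand Y, Under 30: 106×178/288 = 65.5139
  Brand Y, 30 or over: 106×110/288 = 40.4861
Contributions (O − E)²/E:
  (87 − 112.4861)²/112.4861 = 5.7744
  (95 − 69.5139)²/69.5139 = 9.3440
  (91 − 65.5139)²/65.5139 = 9.9146
  (15 − 40.4861)²/40.4861 = 16.0436
χ² = 5.7744 + 9.3440 + 9.9146 + 16.0436 = 41.077

41.077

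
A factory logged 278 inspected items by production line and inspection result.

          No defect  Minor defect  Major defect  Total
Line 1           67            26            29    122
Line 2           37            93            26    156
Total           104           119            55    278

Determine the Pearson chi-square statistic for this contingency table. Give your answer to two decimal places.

43.03

Grand total N = 278.
Expected counts (row total × column total / N):
  Line 1, No defect: 122×104/278 = 45.640
  Line 1, Minor defect: 122×119/278 = 52.223
  Line 1, Major defect: 122×55/278 = 24.137
  Line 2, No defect: 156×104/278 = 58.360
  Line 2, Minor defect: 156×119/278 = 66.777
  Line 2, Major defect: 156×55/278 = 30.863
Contributions (O − E)²/E:
  (67 − 45.640)²/45.640 = 9.9967
  (26 − 52.223)²/52.223 = 13.1675
  (29 − 24.137)²/24.137 = 0.9798
  (37 − 58.360)²/58.360 = 7.8178
  (93 − 66.777)²/66.777 = 10.2976
  (26 − 30.863)²/30.863 = 0.7662
χ² = 9.9967 + 13.1675 + 0.9798 + 7.8178 + 10.2976 + 0.7662 = 43.03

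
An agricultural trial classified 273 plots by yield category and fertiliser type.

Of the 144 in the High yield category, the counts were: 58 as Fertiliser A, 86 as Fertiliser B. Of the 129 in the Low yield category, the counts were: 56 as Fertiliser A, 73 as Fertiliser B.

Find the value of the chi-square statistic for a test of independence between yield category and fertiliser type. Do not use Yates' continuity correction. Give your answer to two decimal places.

Row totals: 144, 129. Column totals: 114, 159. Grand total N = 273.
Expected counts (row total × column total / N):
  High yield, Fertiliser A: 144×114/273 = 60.132
  High yield, Fertiliser B: 144×159/273 = 83.868
  Low yield, Fertiliser A: 129×114/273 = 53.868
  Low yield, Fertiliser B: 129×159/273 = 75.132
Contributions (O − E)²/E:
  (58 − 60.132)²/60.132 = 0.0756
  (86 − 83.868)²/83.868 = 0.0542
  (56 − 53.868)²/53.868 = 0.0844
  (73 − 75.132)²/75.132 = 0.0605
χ² = 0.0756 + 0.0542 + 0.0844 + 0.0605 = 0.27

0.27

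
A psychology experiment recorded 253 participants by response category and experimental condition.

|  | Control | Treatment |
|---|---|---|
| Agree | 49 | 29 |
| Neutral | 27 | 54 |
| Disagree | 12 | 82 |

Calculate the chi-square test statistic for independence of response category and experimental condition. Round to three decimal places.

Row totals: 78, 81, 94. Column totals: 88, 165. Grand total N = 253.
Expected counts (row total × column total / N):
  Agree, Control: 78×88/253 = 27.13043
  Agree, Treatment: 78×165/253 = 50.86957
  Neutral, Control: 81×88/253 = 28.17391
  Neutral, Treatment: 81×165/253 = 52.82609
  Disagree, Control: 94×88/253 = 32.69565
  Disagree, Treatment: 94×165/253 = 61.30435
Contributions (O − E)²/E:
  (49 − 27.13043)²/27.13043 = 17.6288
  (29 − 50.86957)²/50.86957 = 9.4020
  (27 − 28.17391)²/28.17391 = 0.0489
  (54 − 52.82609)²/52.82609 = 0.0261
  (12 − 32.69565)²/32.69565 = 13.0999
  (82 − 61.30435)²/61.30435 = 6.9866
χ² = 17.6288 + 9.4020 + 0.0489 + 0.0261 + 13.0999 + 6.9866 = 47.192

47.192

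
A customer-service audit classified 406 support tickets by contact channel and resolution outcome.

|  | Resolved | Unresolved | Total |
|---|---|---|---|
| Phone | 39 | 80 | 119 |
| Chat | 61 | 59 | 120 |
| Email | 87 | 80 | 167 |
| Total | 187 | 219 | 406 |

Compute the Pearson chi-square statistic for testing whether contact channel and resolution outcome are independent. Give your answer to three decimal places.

12.005

Grand total N = 406.
Expected counts (row total × column total / N):
  Phone, Resolved: 119×187/406 = 54.8103
  Phone, Unresolved: 119×219/406 = 64.1897
  Chat, Resolved: 120×187/406 = 55.2709
  Chat, Unresolved: 120×219/406 = 64.7291
  Email, Resolved: 167×187/406 = 76.9187
  Email, Unresolved: 167×219/406 = 90.0813
Contributions (O − E)²/E:
  (39 − 54.8103)²/54.8103 = 4.5606
  (80 − 64.1897)²/64.1897 = 3.8942
  (61 − 55.2709)²/55.2709 = 0.5938
  (59 − 64.7291)²/64.7291 = 0.5071
  (87 − 76.9187)²/76.9187 = 1.3213
  (80 − 90.0813)²/90.0813 = 1.1282
χ² = 4.5606 + 3.8942 + 0.5938 + 0.5071 + 1.3213 + 1.1282 = 12.005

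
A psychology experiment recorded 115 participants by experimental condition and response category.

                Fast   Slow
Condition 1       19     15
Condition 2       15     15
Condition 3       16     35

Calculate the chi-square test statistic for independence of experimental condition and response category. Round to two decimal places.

Row totals: 34, 30, 51. Column totals: 50, 65. Grand total N = 115.
Expected counts (row total × column total / N):
  Condition 1, Fast: 34×50/115 = 14.783
  Condition 1, Slow: 34×65/115 = 19.217
  Condition 2, Fast: 30×50/115 = 13.043
  Condition 2, Slow: 30×65/115 = 16.957
  Condition 3, Fast: 51×50/115 = 22.174
  Condition 3, Slow: 51×65/115 = 28.826
Contributions (O − E)²/E:
  (19 − 14.783)²/14.783 = 1.2029
  (15 − 19.217)²/19.217 = 0.9254
  (15 − 13.043)²/13.043 = 0.2936
  (15 − 16.957)²/16.957 = 0.2259
  (16 − 22.174)²/22.174 = 1.7191
  (35 − 28.826)²/28.826 = 1.3224
χ² = 1.2029 + 0.9254 + 0.2936 + 0.2259 + 1.7191 + 1.3224 = 5.69

5.69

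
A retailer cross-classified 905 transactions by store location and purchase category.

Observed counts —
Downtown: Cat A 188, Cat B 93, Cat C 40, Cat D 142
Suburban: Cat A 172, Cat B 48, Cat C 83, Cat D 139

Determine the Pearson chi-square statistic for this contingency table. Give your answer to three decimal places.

Row totals: 463, 442. Column totals: 360, 141, 123, 281. Grand total N = 905.
Expected counts (row total × column total / N):
  Downtown, Cat A: 463×360/905 = 184.1768
  Downtown, Cat B: 463×141/905 = 72.1359
  Downtown, Cat C: 463×123/905 = 62.9271
  Downtown, Cat D: 463×281/905 = 143.7602
  Suburban, Cat A: 442×360/905 = 175.8232
  Suburban, Cat B: 442×141/905 = 68.8641
  Suburban, Cat C: 442×123/905 = 60.0729
  Suburban, Cat D: 442×281/905 = 137.2398
Contributions (O − E)²/E:
  (188 − 184.1768)²/184.1768 = 0.0794
  (93 − 72.1359)²/72.1359 = 6.0346
  (40 − 62.9271)²/62.9271 = 8.3533
  (142 − 143.7602)²/143.7602 = 0.0216
  (172 − 175.8232)²/175.8232 = 0.0831
  (48 − 68.8641)²/68.8641 = 6.3213
  (83 − 60.0729)²/60.0729 = 8.7502
  (139 − 137.2398)²/137.2398 = 0.0226
χ² = 0.0794 + 6.0346 + 8.3533 + 0.0216 + 0.0831 + 6.3213 + 8.7502 + 0.0226 = 29.666

29.666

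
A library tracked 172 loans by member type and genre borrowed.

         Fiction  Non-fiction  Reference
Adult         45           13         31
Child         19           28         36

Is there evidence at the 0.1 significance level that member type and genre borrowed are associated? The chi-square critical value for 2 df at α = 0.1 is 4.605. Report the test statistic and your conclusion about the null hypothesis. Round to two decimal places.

Row totals: 89, 83. Column totals: 64, 41, 67. Grand total N = 172.
Expected counts (row total × column total / N):
  Adult, Fiction: 89×64/172 = 33.116
  Adult, Non-fiction: 89×41/172 = 21.215
  Adult, Reference: 89×67/172 = 34.669
  Child, Fiction: 83×64/172 = 30.884
  Child, Non-fiction: 83×41/172 = 19.785
  Child, Reference: 83×67/172 = 32.331
Contributions (O − E)²/E:
  (45 − 33.116)²/33.116 = 4.2647
  (13 − 21.215)²/21.215 = 3.1811
  (31 − 34.669)²/34.669 = 0.3883
  (19 − 30.884)²/30.884 = 4.5729
  (28 − 19.785)²/19.785 = 3.4110
  (36 − 32.331)²/32.331 = 0.4164
χ² = 4.2647 + 3.1811 + 0.3883 + 4.5729 + 3.4110 + 0.4164 = 16.23
df = (2−1)(3−1) = 2. Since 16.23 > 4.605, reject the null hypothesis of independence at α = 0.1.

16.23; reject H₀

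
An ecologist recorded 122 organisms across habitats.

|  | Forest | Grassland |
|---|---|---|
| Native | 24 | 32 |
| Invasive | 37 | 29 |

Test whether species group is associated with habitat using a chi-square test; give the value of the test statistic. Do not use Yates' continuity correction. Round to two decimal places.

Row totals: 56, 66. Column totals: 61, 61. Grand total N = 122.
Expected counts (row total × column total / N):
  Native, Forest: 56×61/122 = 28.000
  Native, Grassland: 56×61/122 = 28.000
  Invasive, Forest: 66×61/122 = 33.000
  Invasive, Grassland: 66×61/122 = 33.000
Contributions (O − E)²/E:
  (24 − 28.000)²/28.000 = 0.5714
  (32 − 28.000)²/28.000 = 0.5714
  (37 − 33.000)²/33.000 = 0.4848
  (29 − 33.000)²/33.000 = 0.4848
χ² = 0.5714 + 0.5714 + 0.4848 + 0.4848 = 2.11

2.11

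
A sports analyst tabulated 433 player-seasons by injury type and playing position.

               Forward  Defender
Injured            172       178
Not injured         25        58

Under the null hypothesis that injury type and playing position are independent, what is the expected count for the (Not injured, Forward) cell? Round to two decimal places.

37.76

Row total (Not injured) = 83; column total (Forward) = 197; grand total N = 433.
Expected count = (row total × column total) / N = 83 × 197 / 433 = 37.76.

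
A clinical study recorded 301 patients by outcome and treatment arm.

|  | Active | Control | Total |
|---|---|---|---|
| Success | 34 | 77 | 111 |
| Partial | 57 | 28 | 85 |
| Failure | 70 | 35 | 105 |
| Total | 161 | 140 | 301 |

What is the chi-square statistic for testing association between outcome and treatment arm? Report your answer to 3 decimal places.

36.933

Grand total N = 301.
Expected counts (row total × column total / N):
  Success, Active: 111×161/301 = 59.37209
  Success, Control: 111×140/301 = 51.62791
  Partial, Active: 85×161/301 = 45.46512
  Partial, Control: 85×140/301 = 39.53488
  Failure, Active: 105×161/301 = 56.16279
  Failure, Control: 105×140/301 = 48.83721
Contributions (O − E)²/E:
  (34 − 59.37209)²/59.37209 = 10.8425
  (77 − 51.62791)²/51.62791 = 12.4689
  (57 − 45.46512)²/45.46512 = 2.9265
  (28 − 39.53488)²/39.53488 = 3.3655
  (70 − 56.16279)²/56.16279 = 3.4092
  (35 − 48.83721)²/48.83721 = 3.9205
χ² = 10.8425 + 12.4689 + 2.9265 + 3.3655 + 3.4092 + 3.9205 = 36.933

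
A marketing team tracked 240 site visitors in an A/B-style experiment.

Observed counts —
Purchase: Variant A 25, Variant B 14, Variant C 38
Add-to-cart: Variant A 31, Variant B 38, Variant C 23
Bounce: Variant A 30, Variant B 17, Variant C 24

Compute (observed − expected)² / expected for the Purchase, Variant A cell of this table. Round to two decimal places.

Row total (Purchase) = 77; column total (Variant A) = 86; N = 240.
Expected count E = 77 × 86 / 240 = 27.592.
Contribution = (O − E)²/E = (25 − 27.592)² / 27.592 = 0.24.

0.24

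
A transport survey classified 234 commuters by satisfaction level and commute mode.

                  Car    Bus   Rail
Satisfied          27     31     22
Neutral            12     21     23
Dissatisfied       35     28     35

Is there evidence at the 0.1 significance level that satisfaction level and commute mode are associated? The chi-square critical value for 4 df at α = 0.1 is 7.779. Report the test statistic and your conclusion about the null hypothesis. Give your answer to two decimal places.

5.93; fail to reject H₀

Row totals: 80, 56, 98. Column totals: 74, 80, 80. Grand total N = 234.
Expected counts (row total × column total / N):
  Satisfied, Car: 80×74/234 = 25.299
  Satisfied, Bus: 80×80/234 = 27.350
  Satisfied, Rail: 80×80/234 = 27.350
  Neutral, Car: 56×74/234 = 17.709
  Neutral, Bus: 56×80/234 = 19.145
  Neutral, Rail: 56×80/234 = 19.145
  Dissatisfied, Car: 98×74/234 = 30.991
  Dissatisfied, Bus: 98×80/234 = 33.504
  Dissatisfied, Rail: 98×80/234 = 33.504
Contributions (O − E)²/E:
  (27 − 25.299)²/25.299 = 0.1144
  (31 − 27.350)²/27.350 = 0.4871
  (22 − 27.350)²/27.350 = 1.0465
  (12 − 17.709)²/17.709 = 1.8405
  (21 − 19.145)²/19.145 = 0.1797
  (23 − 19.145)²/19.145 = 0.7762
  (35 − 30.991)²/30.991 = 0.5186
  (28 − 33.504)²/33.504 = 0.9042
  (35 − 33.504)²/33.504 = 0.0668
χ² = 0.1144 + 0.4871 + 1.0465 + 1.8405 + 0.1797 + 0.7762 + 0.5186 + 0.9042 + 0.0668 = 5.93
df = (3−1)(3−1) = 4. Since 5.93 < 7.779, fail to reject the null hypothesis of independence at α = 0.1.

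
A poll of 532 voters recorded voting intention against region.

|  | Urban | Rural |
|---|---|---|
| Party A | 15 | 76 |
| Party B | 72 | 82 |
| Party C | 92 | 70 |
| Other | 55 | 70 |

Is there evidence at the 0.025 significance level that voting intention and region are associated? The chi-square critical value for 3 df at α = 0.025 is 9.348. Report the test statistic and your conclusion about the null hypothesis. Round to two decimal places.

Row totals: 91, 154, 162, 125. Column totals: 234, 298. Grand total N = 532.
Expected counts (row total × column total / N):
  Party A, Urban: 91×234/532 = 40.0263
  Party A, Rural: 91×298/532 = 50.9737
  Party B, Urban: 154×234/532 = 67.7368
  Party B, Rural: 154×298/532 = 86.2632
  Party C, Urban: 162×234/532 = 71.2556
  Party C, Rural: 162×298/532 = 90.7444
  Other, Urban: 125×234/532 = 54.9812
  Other, Rural: 125×298/532 = 70.0188
Contributions (O − E)²/E:
  (15 − 40.0263)²/40.0263 = 15.6476
  (76 − 50.9737)²/50.9737 = 12.2870
  (72 − 67.7368)²/67.7368 = 0.2683
  (82 − 86.2632)²/86.2632 = 0.2107
  (92 − 71.2556)²/71.2556 = 6.0392
  (70 − 90.7444)²/90.7444 = 4.7422
  (55 − 54.9812)²/54.9812 = 0.0000
  (70 − 70.0188)²/70.0188 = 0.0000
χ² = 15.6476 + 12.2870 + 0.2683 + 0.2107 + 6.0392 + 4.7422 + 0.0000 + 0.0000 = 39.20
df = (4−1)(2−1) = 3. Since 39.20 > 9.348, reject the null hypothesis of independence at α = 0.025.

39.20; reject H₀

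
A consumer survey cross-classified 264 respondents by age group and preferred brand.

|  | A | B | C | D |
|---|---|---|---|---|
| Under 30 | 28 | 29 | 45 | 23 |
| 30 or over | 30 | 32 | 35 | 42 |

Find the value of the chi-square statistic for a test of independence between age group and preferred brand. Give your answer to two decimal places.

Row totals: 125, 139. Column totals: 58, 61, 80, 65. Grand total N = 264.
Expected counts (row total × column total / N):
  Under 30, A: 125×58/264 = 27.4621
  Under 30, B: 125×61/264 = 28.8826
  Under 30, C: 125×80/264 = 37.8788
  Under 30, D: 125×65/264 = 30.7765
  30 or over, A: 139×58/264 = 30.5379
  30 or over, B: 139×61/264 = 32.1174
  30 or over, C: 139×80/264 = 42.1212
  30 or over, D: 139×65/264 = 34.2235
Contributions (O − E)²/E:
  (28 − 27.4621)²/27.4621 = 0.0105
  (29 − 28.8826)²/28.8826 = 0.0005
  (45 − 37.8788)²/37.8788 = 1.3388
  (23 − 30.7765)²/30.7765 = 1.9649
  (30 − 30.5379)²/30.5379 = 0.0095
  (32 − 32.1174)²/32.1174 = 0.0004
  (35 − 42.1212)²/42.1212 = 1.2039
  (42 − 34.2235)²/34.2235 = 1.7670
χ² = 0.0105 + 0.0005 + 1.3388 + 1.9649 + 0.0095 + 0.0004 + 1.2039 + 1.7670 = 6.30

6.30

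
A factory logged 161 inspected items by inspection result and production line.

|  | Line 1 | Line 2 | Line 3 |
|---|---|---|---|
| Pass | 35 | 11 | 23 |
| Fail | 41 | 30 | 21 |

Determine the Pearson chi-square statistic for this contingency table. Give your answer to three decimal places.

Row totals: 69, 92. Column totals: 76, 41, 44. Grand total N = 161.
Expected counts (row total × column total / N):
  Pass, Line 1: 69×76/161 = 32.5714
  Pass, Line 2: 69×41/161 = 17.5714
  Pass, Line 3: 69×44/161 = 18.8571
  Fail, Line 1: 92×76/161 = 43.4286
  Fail, Line 2: 92×41/161 = 23.4286
  Fail, Line 3: 92×44/161 = 25.1429
Contributions (O − E)²/E:
  (35 − 32.5714)²/32.5714 = 0.1811
  (11 − 17.5714)²/17.5714 = 2.4576
  (23 − 18.8571)²/18.8571 = 0.9102
  (41 − 43.4286)²/43.4286 = 0.1358
  (30 − 23.4286)²/23.4286 = 1.8432
  (21 − 25.1429)²/25.1429 = 0.6826
χ² = 0.1811 + 2.4576 + 0.9102 + 0.1358 + 1.8432 + 0.6826 = 6.211

6.211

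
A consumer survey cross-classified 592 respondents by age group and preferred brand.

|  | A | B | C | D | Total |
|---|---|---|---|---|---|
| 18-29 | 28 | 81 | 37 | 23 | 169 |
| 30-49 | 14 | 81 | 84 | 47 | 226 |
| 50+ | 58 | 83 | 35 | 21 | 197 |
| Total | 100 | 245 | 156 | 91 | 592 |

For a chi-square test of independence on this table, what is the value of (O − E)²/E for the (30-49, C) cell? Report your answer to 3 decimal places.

Row total (30-49) = 226; column total (C) = 156; N = 592.
Expected count E = 226 × 156 / 592 = 59.5541.
Contribution = (O − E)²/E = (84 − 59.5541)² / 59.5541 = 10.035.

10.035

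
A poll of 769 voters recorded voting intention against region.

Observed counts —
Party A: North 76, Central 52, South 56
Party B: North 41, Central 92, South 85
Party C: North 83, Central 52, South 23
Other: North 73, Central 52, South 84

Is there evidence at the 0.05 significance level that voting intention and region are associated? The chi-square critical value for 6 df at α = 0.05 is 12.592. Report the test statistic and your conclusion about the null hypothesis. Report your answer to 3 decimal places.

65.614; reject H₀

Row totals: 184, 218, 158, 209. Column totals: 273, 248, 248. Grand total N = 769.
Expected counts (row total × column total / N):
  Party A, North: 184×273/769 = 65.3212
  Party A, Central: 184×248/769 = 59.3394
  Party A, South: 184×248/769 = 59.3394
  Party B, North: 218×273/769 = 77.3914
  Party B, Central: 218×248/769 = 70.3043
  Party B, South: 218×248/769 = 70.3043
  Party C, North: 158×273/769 = 56.0910
  Party C, Central: 158×248/769 = 50.9545
  Party C, South: 158×248/769 = 50.9545
  Other, North: 209×273/769 = 74.1964
  Other, Central: 209×248/769 = 67.4018
  Other, South: 209×248/769 = 67.4018
Contributions (O − E)²/E:
  (76 − 65.3212)²/65.3212 = 1.7458
  (52 − 59.3394)²/59.3394 = 0.9078
  (56 − 59.3394)²/59.3394 = 0.1879
  (41 − 77.3914)²/77.3914 = 17.1122
  (92 − 70.3043)²/70.3043 = 6.6952
  (85 − 70.3043)²/70.3043 = 3.0718
  (83 − 56.0910)²/56.0910 = 12.9093
  (52 − 50.9545)²/50.9545 = 0.0215
  (23 − 50.9545)²/50.9545 = 15.3363
  (73 − 74.1964)²/74.1964 = 0.0193
  (52 − 67.4018)²/67.4018 = 3.5194
  (84 − 67.4018)²/67.4018 = 4.0874
χ² = 1.7458 + 0.9078 + 0.1879 + 17.1122 + 6.6952 + 3.0718 + 12.9093 + 0.0215 + 15.3363 + 0.0193 + 3.5194 + 4.0874 = 65.614
df = (4−1)(3−1) = 6. Since 65.614 > 12.592, reject the null hypothesis of independence at α = 0.05.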